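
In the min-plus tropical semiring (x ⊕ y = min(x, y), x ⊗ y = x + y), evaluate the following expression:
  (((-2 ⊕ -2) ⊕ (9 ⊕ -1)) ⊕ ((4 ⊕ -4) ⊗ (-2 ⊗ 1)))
(((-2 ⊕ -2) ⊕ (9 ⊕ -1)) ⊕ ((4 ⊕ -4) ⊗ (-2 ⊗ 1))) = -5

Expand innermost to outermost. Recall ⊕ takes the minimum of its arguments and ⊗ takes their sum. Working out the expression (((-2 ⊕ -2) ⊕ (9 ⊕ -1)) ⊕ ((4 ⊕ -4) ⊗ (-2 ⊗ 1))) gives -5.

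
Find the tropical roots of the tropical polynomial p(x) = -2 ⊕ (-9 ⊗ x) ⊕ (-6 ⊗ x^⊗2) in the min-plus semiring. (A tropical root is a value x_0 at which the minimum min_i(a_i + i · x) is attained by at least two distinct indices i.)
Roots: {-3, 7}

Each tropical root is a break point of the lower envelope of the lines y = a_i + i · x (there are 3 lines, with slopes 0, 1, ..., 2). Only the lines that attain the minimum somewhere contribute to roots; other lines are dominated. Here the surviving (envelope) indices are i = 2, i = 1, i = 0.
Intersections between consecutive envelope lines give the roots: for adjacent envelope indices i < j the intersection is x = (a_i − a_j) / (j − i). Reading off the sorted break points: {-3, 7}.
Verification: at each break x_0, at least two indices attain the minimum of min_i(a_i + i · x_0).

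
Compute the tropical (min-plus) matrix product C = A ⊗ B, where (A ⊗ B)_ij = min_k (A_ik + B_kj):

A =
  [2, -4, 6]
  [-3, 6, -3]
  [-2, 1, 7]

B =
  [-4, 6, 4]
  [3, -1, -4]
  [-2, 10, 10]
A ⊗ B =
  [-2, -5, -8]
  [-7, 3, 1]
  [-6, 0, -3]

Apply the min-plus product entry-by-entry:
  C[0][0] = min over k of (A[0][0] + B[0][0] = 2 + -4 = -2, A[0][1] + B[1][0] = -4 + 3 = -1, A[0][2] + B[2][0] = 6 + -2 = 4) = -2 (attained at k = 0)
  C[0][1] = min over k of (A[0][0] + B[0][1] = 2 + 6 = 8, A[0][1] + B[1][1] = -4 + -1 = -5, A[0][2] + B[2][1] = 6 + 10 = 16) = -5 (attained at k = 1)
  C[0][2] = min over k of (A[0][0] + B[0][2] = 2 + 4 = 6, A[0][1] + B[1][2] = -4 + -4 = -8, A[0][2] + B[2][2] = 6 + 10 = 16) = -8 (attained at k = 1)
  C[1][0] = min over k of (A[1][0] + B[0][0] = -3 + -4 = -7, A[1][1] + B[1][0] = 6 + 3 = 9, A[1][2] + B[2][0] = -3 + -2 = -5) = -7 (attained at k = 0)
  C[1][1] = min over k of (A[1][0] + B[0][1] = -3 + 6 = 3, A[1][1] + B[1][1] = 6 + -1 = 5, A[1][2] + B[2][1] = -3 + 10 = 7) = 3 (attained at k = 0)
  C[1][2] = min over k of (A[1][0] + B[0][2] = -3 + 4 = 1, A[1][1] + B[1][2] = 6 + -4 = 2, A[1][2] + B[2][2] = -3 + 10 = 7) = 1 (attained at k = 0)
  C[2][0] = min over k of (A[2][0] + B[0][0] = -2 + -4 = -6, A[2][1] + B[1][0] = 1 + 3 = 4, A[2][2] + B[2][0] = 7 + -2 = 5) = -6 (attained at k = 0)
  C[2][1] = min over k of (A[2][0] + B[0][1] = -2 + 6 = 4, A[2][1] + B[1][1] = 1 + -1 = 0, A[2][2] + B[2][1] = 7 + 10 = 17) = 0 (attained at k = 1)
  C[2][2] = min over k of (A[2][0] + B[0][2] = -2 + 4 = 2, A[2][1] + B[1][2] = 1 + -4 = -3, A[2][2] + B[2][2] = 7 + 10 = 17) = -3 (attained at k = 1)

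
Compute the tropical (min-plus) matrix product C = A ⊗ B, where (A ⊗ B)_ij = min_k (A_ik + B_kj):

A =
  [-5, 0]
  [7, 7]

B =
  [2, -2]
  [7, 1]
A ⊗ B =
  [-3, -7]
  [9, 5]

Apply the min-plus product entry-by-entry:
  C[0][0] = min over k of (A[0][0] + B[0][0] = -5 + 2 = -3, A[0][1] + B[1][0] = 0 + 7 = 7) = -3 (attained at k = 0)
  C[0][1] = min over k of (A[0][0] + B[0][1] = -5 + -2 = -7, A[0][1] + B[1][1] = 0 + 1 = 1) = -7 (attained at k = 0)
  C[1][0] = min over k of (A[1][0] + B[0][0] = 7 + 2 = 9, A[1][1] + B[1][0] = 7 + 7 = 14) = 9 (attained at k = 0)
  C[1][1] = min over k of (A[1][0] + B[0][1] = 7 + -2 = 5, A[1][1] + B[1][1] = 7 + 1 = 8) = 5 (attained at k = 0)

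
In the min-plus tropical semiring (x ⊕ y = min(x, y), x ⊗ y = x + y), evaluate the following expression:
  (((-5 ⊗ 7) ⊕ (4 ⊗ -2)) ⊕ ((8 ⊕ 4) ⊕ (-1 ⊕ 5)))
(((-5 ⊗ 7) ⊕ (4 ⊗ -2)) ⊕ ((8 ⊕ 4) ⊕ (-1 ⊕ 5))) = -1

Expand innermost to outermost. Recall ⊕ takes the minimum of its arguments and ⊗ takes their sum. Working out the expression (((-5 ⊗ 7) ⊕ (4 ⊗ -2)) ⊕ ((8 ⊕ 4) ⊕ (-1 ⊕ 5))) gives -1.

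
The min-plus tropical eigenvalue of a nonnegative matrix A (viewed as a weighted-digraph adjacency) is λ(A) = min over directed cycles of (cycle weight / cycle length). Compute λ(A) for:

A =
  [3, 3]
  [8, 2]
λ(A) = 2

Enumerate directed cycles and compute their means (weight / length). Sample:
  cycle 0 → 0: weight = 3, length = 1, mean = 3/1 ≈ 3.000
  cycle 1 → 1: weight = 2, length = 1, mean = 2/1 ≈ 2.000
  cycle 0 → 1 → 0: weight = 11, length = 2, mean = 11/2 ≈ 5.500
  cycle 1 → 0 → 1: weight = 11, length = 2, mean = 11/2 ≈ 5.500
Minimum mean = 2.000, attained e.g. along the cycle 1 → 1 with weight 2 and length 1. So λ(A) = 2/1 = 2.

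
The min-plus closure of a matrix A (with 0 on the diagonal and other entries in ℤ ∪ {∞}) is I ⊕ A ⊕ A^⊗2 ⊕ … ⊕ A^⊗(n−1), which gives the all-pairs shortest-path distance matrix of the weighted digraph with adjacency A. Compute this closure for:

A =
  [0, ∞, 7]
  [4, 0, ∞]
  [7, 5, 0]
Closure =
  [0, 12, 7]
  [4, 0, 11]
  [7, 5, 0]

This is the Floyd-Warshall all-pairs shortest-path computation. For each intermediate vertex k = 0, 1, …, 2, update dist[i][j] ← min(dist[i][j], dist[i][k] + dist[k][j]). The final matrix gives, for each (i, j), the minimum total weight of any directed path from i to j (possibly empty when i = j).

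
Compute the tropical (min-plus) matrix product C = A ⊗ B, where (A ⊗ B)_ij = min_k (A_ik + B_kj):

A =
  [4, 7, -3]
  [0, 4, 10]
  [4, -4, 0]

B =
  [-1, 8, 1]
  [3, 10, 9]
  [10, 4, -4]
A ⊗ B =
  [3, 1, -7]
  [-1, 8, 1]
  [-1, 4, -4]

Apply the min-plus product entry-by-entry:
  C[0][0] = min over k of (A[0][0] + B[0][0] = 4 + -1 = 3, A[0][1] + B[1][0] = 7 + 3 = 10, A[0][2] + B[2][0] = -3 + 10 = 7) = 3 (attained at k = 0)
  C[0][1] = min over k of (A[0][0] + B[0][1] = 4 + 8 = 12, A[0][1] + B[1][1] = 7 + 10 = 17, A[0][2] + B[2][1] = -3 + 4 = 1) = 1 (attained at k = 2)
  C[0][2] = min over k of (A[0][0] + B[0][2] = 4 + 1 = 5, A[0][1] + B[1][2] = 7 + 9 = 16, A[0][2] + B[2][2] = -3 + -4 = -7) = -7 (attained at k = 2)
  C[1][0] = min over k of (A[1][0] + B[0][0] = 0 + -1 = -1, A[1][1] + B[1][0] = 4 + 3 = 7, A[1][2] + B[2][0] = 10 + 10 = 20) = -1 (attained at k = 0)
  C[1][1] = min over k of (A[1][0] + B[0][1] = 0 + 8 = 8, A[1][1] + B[1][1] = 4 + 10 = 14, A[1][2] + B[2][1] = 10 + 4 = 14) = 8 (attained at k = 0)
  C[1][2] = min over k of (A[1][0] + B[0][2] = 0 + 1 = 1, A[1][1] + B[1][2] = 4 + 9 = 13, A[1][2] + B[2][2] = 10 + -4 = 6) = 1 (attained at k = 0)
  C[2][0] = min over k of (A[2][0] + B[0][0] = 4 + -1 = 3, A[2][1] + B[1][0] = -4 + 3 = -1, A[2][2] + B[2][0] = 0 + 10 = 10) = -1 (attained at k = 1)
  C[2][1] = min over k of (A[2][0] + B[0][1] = 4 + 8 = 12, A[2][1] + B[1][1] = -4 + 10 = 6, A[2][2] + B[2][1] = 0 + 4 = 4) = 4 (attained at k = 2)
  C[2][2] = min over k of (A[2][0] + B[0][2] = 4 + 1 = 5, A[2][1] + B[1][2] = -4 + 9 = 5, A[2][2] + B[2][2] = 0 + -4 = -4) = -4 (attained at k = 2)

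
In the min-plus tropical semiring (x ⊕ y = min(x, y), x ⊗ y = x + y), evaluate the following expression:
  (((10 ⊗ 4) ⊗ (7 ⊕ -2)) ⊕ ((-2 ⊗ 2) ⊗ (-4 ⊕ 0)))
(((10 ⊗ 4) ⊗ (7 ⊕ -2)) ⊕ ((-2 ⊗ 2) ⊗ (-4 ⊕ 0))) = -4

Expand innermost to outermost. Recall ⊕ takes the minimum of its arguments and ⊗ takes their sum. Working out the expression (((10 ⊗ 4) ⊗ (7 ⊕ -2)) ⊕ ((-2 ⊗ 2) ⊗ (-4 ⊕ 0))) gives -4.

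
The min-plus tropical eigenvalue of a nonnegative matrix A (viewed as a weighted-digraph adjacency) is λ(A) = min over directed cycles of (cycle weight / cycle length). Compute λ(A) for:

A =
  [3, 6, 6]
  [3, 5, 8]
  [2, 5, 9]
λ(A) = 3

Enumerate directed cycles and compute their means (weight / length). Sample:
  cycle 0 → 0: weight = 3, length = 1, mean = 3/1 ≈ 3.000
  cycle 1 → 1: weight = 5, length = 1, mean = 5/1 ≈ 5.000
  cycle 2 → 2: weight = 9, length = 1, mean = 9/1 ≈ 9.000
  cycle 0 → 1 → 0: weight = 9, length = 2, mean = 9/2 ≈ 4.500
  cycle 0 → 2 → 0: weight = 8, length = 2, mean = 8/2 ≈ 4.000
  cycle 1 → 0 → 1: weight = 9, length = 2, mean = 9/2 ≈ 4.500
Minimum mean = 3.000, attained e.g. along the cycle 0 → 0 with weight 3 and length 1. So λ(A) = 3/1 = 3.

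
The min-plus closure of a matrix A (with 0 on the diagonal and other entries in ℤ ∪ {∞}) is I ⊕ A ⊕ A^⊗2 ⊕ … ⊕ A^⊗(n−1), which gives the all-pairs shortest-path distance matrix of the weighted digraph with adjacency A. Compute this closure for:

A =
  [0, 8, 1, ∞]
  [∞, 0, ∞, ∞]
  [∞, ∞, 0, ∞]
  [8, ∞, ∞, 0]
Closure =
  [0, 8, 1, ∞]
  [∞, 0, ∞, ∞]
  [∞, ∞, 0, ∞]
  [8, 16, 9, 0]

This is the Floyd-Warshall all-pairs shortest-path computation. For each intermediate vertex k = 0, 1, …, 3, update dist[i][j] ← min(dist[i][j], dist[i][k] + dist[k][j]). The final matrix gives, for each (i, j), the minimum total weight of any directed path from i to j (possibly empty when i = j).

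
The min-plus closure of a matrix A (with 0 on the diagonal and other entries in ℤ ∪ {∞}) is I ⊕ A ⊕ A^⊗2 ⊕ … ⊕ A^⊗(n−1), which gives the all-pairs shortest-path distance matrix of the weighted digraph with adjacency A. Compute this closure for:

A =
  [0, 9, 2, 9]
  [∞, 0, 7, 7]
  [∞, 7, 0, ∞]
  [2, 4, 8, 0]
Closure =
  [0, 9, 2, 9]
  [9, 0, 7, 7]
  [16, 7, 0, 14]
  [2, 4, 4, 0]

This is the Floyd-Warshall all-pairs shortest-path computation. For each intermediate vertex k = 0, 1, …, 3, update dist[i][j] ← min(dist[i][j], dist[i][k] + dist[k][j]). The final matrix gives, for each (i, j), the minimum total weight of any directed path from i to j (possibly empty when i = j).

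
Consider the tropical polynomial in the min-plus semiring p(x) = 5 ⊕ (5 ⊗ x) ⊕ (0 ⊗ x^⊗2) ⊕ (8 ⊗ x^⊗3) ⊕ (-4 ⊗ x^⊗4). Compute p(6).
p(6) = 5

A tropical monomial a ⊗ x^⊗i evaluates to a + i · x. Evaluating each term at x = 6:
  Term 0 contributes 5 + 0 · 6 = 5
  Term 1 contributes 5 + 1 · 6 = 11
  Term 2 contributes 0 + 2 · 6 = 12
  Term 3 contributes 8 + 3 · 6 = 26
  Term 4 contributes -4 + 4 · 6 = 20
p(6) = ⊕ of these = min[5, 11, 12, 26, 20] = 5.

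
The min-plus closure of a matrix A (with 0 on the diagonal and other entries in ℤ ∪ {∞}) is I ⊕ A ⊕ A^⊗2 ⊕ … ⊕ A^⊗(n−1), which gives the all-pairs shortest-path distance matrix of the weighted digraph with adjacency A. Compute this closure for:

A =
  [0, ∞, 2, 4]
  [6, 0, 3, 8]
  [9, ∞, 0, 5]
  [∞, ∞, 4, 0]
Closure =
  [0, ∞, 2, 4]
  [6, 0, 3, 8]
  [9, ∞, 0, 5]
  [13, ∞, 4, 0]

This is the Floyd-Warshall all-pairs shortest-path computation. For each intermediate vertex k = 0, 1, …, 3, update dist[i][j] ← min(dist[i][j], dist[i][k] + dist[k][j]). The final matrix gives, for each (i, j), the minimum total weight of any directed path from i to j (possibly empty when i = j).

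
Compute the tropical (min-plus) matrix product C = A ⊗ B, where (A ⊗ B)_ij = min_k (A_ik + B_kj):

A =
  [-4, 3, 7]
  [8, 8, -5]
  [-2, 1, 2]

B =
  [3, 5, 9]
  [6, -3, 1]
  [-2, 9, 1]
A ⊗ B =
  [-1, 0, 4]
  [-7, 4, -4]
  [0, -2, 2]

Apply the min-plus product entry-by-entry:
  C[0][0] = min over k of (A[0][0] + B[0][0] = -4 + 3 = -1, A[0][1] + B[1][0] = 3 + 6 = 9, A[0][2] + B[2][0] = 7 + -2 = 5) = -1 (attained at k = 0)
  C[0][1] = min over k of (A[0][0] + B[0][1] = -4 + 5 = 1, A[0][1] + B[1][1] = 3 + -3 = 0, A[0][2] + B[2][1] = 7 + 9 = 16) = 0 (attained at k = 1)
  C[0][2] = min over k of (A[0][0] + B[0][2] = -4 + 9 = 5, A[0][1] + B[1][2] = 3 + 1 = 4, A[0][2] + B[2][2] = 7 + 1 = 8) = 4 (attained at k = 1)
  C[1][0] = min over k of (A[1][0] + B[0][0] = 8 + 3 = 11, A[1][1] + B[1][0] = 8 + 6 = 14, A[1][2] + B[2][0] = -5 + -2 = -7) = -7 (attained at k = 2)
  C[1][1] = min over k of (A[1][0] + B[0][1] = 8 + 5 = 13, A[1][1] + B[1][1] = 8 + -3 = 5, A[1][2] + B[2][1] = -5 + 9 = 4) = 4 (attained at k = 2)
  C[1][2] = min over k of (A[1][0] + B[0][2] = 8 + 9 = 17, A[1][1] + B[1][2] = 8 + 1 = 9, A[1][2] + B[2][2] = -5 + 1 = -4) = -4 (attained at k = 2)
  C[2][0] = min over k of (A[2][0] + B[0][0] = -2 + 3 = 1, A[2][1] + B[1][0] = 1 + 6 = 7, A[2][2] + B[2][0] = 2 + -2 = 0) = 0 (attained at k = 2)
  C[2][1] = min over k of (A[2][0] + B[0][1] = -2 + 5 = 3, A[2][1] + B[1][1] = 1 + -3 = -2, A[2][2] + B[2][1] = 2 + 9 = 11) = -2 (attained at k = 1)
  C[2][2] = min over k of (A[2][0] + B[0][2] = -2 + 9 = 7, A[2][1] + B[1][2] = 1 + 1 = 2, A[2][2] + B[2][2] = 2 + 1 = 3) = 2 (attained at k = 1)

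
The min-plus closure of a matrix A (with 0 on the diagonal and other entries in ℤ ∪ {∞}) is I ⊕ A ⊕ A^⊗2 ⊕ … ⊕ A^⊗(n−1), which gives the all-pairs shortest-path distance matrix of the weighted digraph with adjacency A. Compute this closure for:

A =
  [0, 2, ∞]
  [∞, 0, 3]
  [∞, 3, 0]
Closure =
  [0, 2, 5]
  [∞, 0, 3]
  [∞, 3, 0]

This is the Floyd-Warshall all-pairs shortest-path computation. For each intermediate vertex k = 0, 1, …, 2, update dist[i][j] ← min(dist[i][j], dist[i][k] + dist[k][j]). The final matrix gives, for each (i, j), the minimum total weight of any directed path from i to j (possibly empty when i = j).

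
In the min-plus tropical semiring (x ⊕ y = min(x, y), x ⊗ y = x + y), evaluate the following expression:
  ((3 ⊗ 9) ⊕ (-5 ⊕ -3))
((3 ⊗ 9) ⊕ (-5 ⊕ -3)) = -5

Expand innermost to outermost. Recall ⊕ takes the minimum of its arguments and ⊗ takes their sum. Working out the expression ((3 ⊗ 9) ⊕ (-5 ⊕ -3)) gives -5.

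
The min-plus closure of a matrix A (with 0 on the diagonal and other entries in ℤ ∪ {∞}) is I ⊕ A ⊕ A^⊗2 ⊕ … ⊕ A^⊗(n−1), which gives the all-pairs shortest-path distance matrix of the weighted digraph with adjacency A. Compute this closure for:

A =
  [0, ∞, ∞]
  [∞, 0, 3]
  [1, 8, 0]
Closure =
  [0, ∞, ∞]
  [4, 0, 3]
  [1, 8, 0]

This is the Floyd-Warshall all-pairs shortest-path computation. For each intermediate vertex k = 0, 1, …, 2, update dist[i][j] ← min(dist[i][j], dist[i][k] + dist[k][j]). The final matrix gives, for each (i, j), the minimum total weight of any directed path from i to j (possibly empty when i = j).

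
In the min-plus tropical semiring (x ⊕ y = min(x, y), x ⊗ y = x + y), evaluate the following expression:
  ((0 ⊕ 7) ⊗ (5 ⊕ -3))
((0 ⊕ 7) ⊗ (5 ⊕ -3)) = -3

Expand innermost to outermost. Recall ⊕ takes the minimum of its arguments and ⊗ takes their sum. Working out the expression ((0 ⊕ 7) ⊗ (5 ⊕ -3)) gives -3.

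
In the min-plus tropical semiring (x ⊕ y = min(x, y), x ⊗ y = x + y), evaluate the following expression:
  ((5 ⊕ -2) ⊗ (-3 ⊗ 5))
((5 ⊕ -2) ⊗ (-3 ⊗ 5)) = 0

Expand innermost to outermost. Recall ⊕ takes the minimum of its arguments and ⊗ takes their sum. Working out the expression ((5 ⊕ -2) ⊗ (-3 ⊗ 5)) gives 0.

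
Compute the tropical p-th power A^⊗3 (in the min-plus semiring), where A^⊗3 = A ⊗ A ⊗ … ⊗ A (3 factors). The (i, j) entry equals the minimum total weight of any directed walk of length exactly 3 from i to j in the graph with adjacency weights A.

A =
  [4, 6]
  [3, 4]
A^⊗3 =
  [12, 14]
  [11, 12]

Each entry (A^⊗3)_ij equals the minimum over all length-3 walks i = v_0 → v_1 → … → v_3 = j of Σ_t A[v_t][v_{t+1}]. For example, for (i, j) = (0, 1) we minimise over 4 possible intermediate vertex sequences; the minimum is 14, attained along the walk 0 → 0 → 0 → 1.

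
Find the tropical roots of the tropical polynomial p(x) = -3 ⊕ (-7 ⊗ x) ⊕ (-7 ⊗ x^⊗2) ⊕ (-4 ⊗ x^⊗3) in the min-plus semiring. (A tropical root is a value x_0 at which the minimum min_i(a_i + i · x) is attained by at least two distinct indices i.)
Roots: {-3, 0, 4}

Each tropical root is a break point of the lower envelope of the lines y = a_i + i · x (there are 4 lines, with slopes 0, 1, ..., 3). Only the lines that attain the minimum somewhere contribute to roots; other lines are dominated. Here the surviving (envelope) indices are i = 3, i = 2, i = 1, i = 0.
Intersections between consecutive envelope lines give the roots: for adjacent envelope indices i < j the intersection is x = (a_i − a_j) / (j − i). Reading off the sorted break points: {-3, 0, 4}.
Verification: at each break x_0, at least two indices attain the minimum of min_i(a_i + i · x_0).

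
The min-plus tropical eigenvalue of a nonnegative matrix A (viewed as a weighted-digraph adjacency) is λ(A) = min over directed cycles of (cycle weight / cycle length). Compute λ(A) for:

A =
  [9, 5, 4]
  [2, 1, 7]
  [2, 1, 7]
λ(A) = 1

Enumerate directed cycles and compute their means (weight / length). Sample:
  cycle 0 → 0: weight = 9, length = 1, mean = 9/1 ≈ 9.000
  cycle 1 → 1: weight = 1, length = 1, mean = 1/1 ≈ 1.000
  cycle 2 → 2: weight = 7, length = 1, mean = 7/1 ≈ 7.000
  cycle 0 → 1 → 0: weight = 7, length = 2, mean = 7/2 ≈ 3.500
  cycle 0 → 2 → 0: weight = 6, length = 2, mean = 6/2 ≈ 3.000
  cycle 1 → 0 → 1: weight = 7, length = 2, mean = 7/2 ≈ 3.500
Minimum mean = 1.000, attained e.g. along the cycle 1 → 1 with weight 1 and length 1. So λ(A) = 1/1 = 1.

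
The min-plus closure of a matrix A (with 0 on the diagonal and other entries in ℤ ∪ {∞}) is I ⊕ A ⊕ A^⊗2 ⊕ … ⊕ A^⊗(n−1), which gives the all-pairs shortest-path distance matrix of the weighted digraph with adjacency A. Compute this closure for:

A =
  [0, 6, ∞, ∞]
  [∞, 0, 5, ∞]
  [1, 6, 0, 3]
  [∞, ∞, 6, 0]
Closure =
  [0, 6, 11, 14]
  [6, 0, 5, 8]
  [1, 6, 0, 3]
  [7, 12, 6, 0]

This is the Floyd-Warshall all-pairs shortest-path computation. For each intermediate vertex k = 0, 1, …, 3, update dist[i][j] ← min(dist[i][j], dist[i][k] + dist[k][j]). The final matrix gives, for each (i, j), the minimum total weight of any directed path from i to j (possibly empty when i = j).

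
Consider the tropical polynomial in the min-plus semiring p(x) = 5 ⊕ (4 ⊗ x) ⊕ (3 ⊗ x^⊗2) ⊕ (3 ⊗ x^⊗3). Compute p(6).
p(6) = 5

A tropical monomial a ⊗ x^⊗i evaluates to a + i · x. Evaluating each term at x = 6:
  Term 0 contributes 5 + 0 · 6 = 5
  Term 1 contributes 4 + 1 · 6 = 10
  Term 2 contributes 3 + 2 · 6 = 15
  Term 3 contributes 3 + 3 · 6 = 21
p(6) = ⊕ of these = min[5, 10, 15, 21] = 5.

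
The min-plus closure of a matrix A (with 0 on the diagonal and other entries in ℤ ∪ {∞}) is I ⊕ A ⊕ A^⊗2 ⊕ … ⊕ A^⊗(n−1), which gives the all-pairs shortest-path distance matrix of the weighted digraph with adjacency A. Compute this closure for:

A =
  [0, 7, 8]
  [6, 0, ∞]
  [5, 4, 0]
Closure =
  [0, 7, 8]
  [6, 0, 14]
  [5, 4, 0]

This is the Floyd-Warshall all-pairs shortest-path computation. For each intermediate vertex k = 0, 1, …, 2, update dist[i][j] ← min(dist[i][j], dist[i][k] + dist[k][j]). The final matrix gives, for each (i, j), the minimum total weight of any directed path from i to j (possibly empty when i = j).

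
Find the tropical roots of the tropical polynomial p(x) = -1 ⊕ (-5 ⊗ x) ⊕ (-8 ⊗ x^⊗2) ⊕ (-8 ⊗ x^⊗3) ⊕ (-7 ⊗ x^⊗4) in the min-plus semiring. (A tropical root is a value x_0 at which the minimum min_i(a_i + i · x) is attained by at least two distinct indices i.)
Roots: {-1, 0, 3, 4}

Each tropical root is a break point of the lower envelope of the lines y = a_i + i · x (there are 5 lines, with slopes 0, 1, ..., 4). Only the lines that attain the minimum somewhere contribute to roots; other lines are dominated. Here the surviving (envelope) indices are i = 4, i = 3, i = 2, i = 1, i = 0.
Intersections between consecutive envelope lines give the roots: for adjacent envelope indices i < j the intersection is x = (a_i − a_j) / (j − i). Reading off the sorted break points: {-1, 0, 3, 4}.
Verification: at each break x_0, at least two indices attain the minimum of min_i(a_i + i · x_0).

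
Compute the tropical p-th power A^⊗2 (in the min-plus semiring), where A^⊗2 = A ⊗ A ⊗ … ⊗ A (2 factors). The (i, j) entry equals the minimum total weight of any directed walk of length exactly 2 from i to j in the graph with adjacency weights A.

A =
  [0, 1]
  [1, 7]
A^⊗2 =
  [0, 1]
  [1, 2]

Each entry (A^⊗2)_ij equals the minimum over all length-2 walks i = v_0 → v_1 → … → v_2 = j of Σ_t A[v_t][v_{t+1}]. For example, for (i, j) = (0, 1) we minimise over 2 possible intermediate vertex sequences; the minimum is 1, attained along the walk 0 → 0 → 1.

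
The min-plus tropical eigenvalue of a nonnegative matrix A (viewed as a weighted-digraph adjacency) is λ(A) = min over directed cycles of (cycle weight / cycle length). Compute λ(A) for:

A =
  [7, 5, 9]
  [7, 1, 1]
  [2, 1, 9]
λ(A) = 1

Enumerate directed cycles and compute their means (weight / length). Sample:
  cycle 0 → 0: weight = 7, length = 1, mean = 7/1 ≈ 7.000
  cycle 1 → 1: weight = 1, length = 1, mean = 1/1 ≈ 1.000
  cycle 2 → 2: weight = 9, length = 1, mean = 9/1 ≈ 9.000
  cycle 0 → 1 → 0: weight = 12, length = 2, mean = 12/2 ≈ 6.000
  cycle 0 → 2 → 0: weight = 11, length = 2, mean = 11/2 ≈ 5.500
  cycle 1 → 0 → 1: weight = 12, length = 2, mean = 12/2 ≈ 6.000
Minimum mean = 1.000, attained e.g. along the cycle 1 → 1 with weight 1 and length 1. So λ(A) = 1/1 = 1.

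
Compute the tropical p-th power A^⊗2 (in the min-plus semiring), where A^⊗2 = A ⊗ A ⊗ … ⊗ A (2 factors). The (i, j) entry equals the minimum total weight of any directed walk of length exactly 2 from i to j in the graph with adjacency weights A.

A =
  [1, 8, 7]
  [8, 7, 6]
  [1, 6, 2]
A^⊗2 =
  [2, 9, 8]
  [7, 12, 8]
  [2, 8, 4]

Each entry (A^⊗2)_ij equals the minimum over all length-2 walks i = v_0 → v_1 → … → v_2 = j of Σ_t A[v_t][v_{t+1}]. For example, for (i, j) = (0, 2) we minimise over 3 possible intermediate vertex sequences; the minimum is 8, attained along the walk 0 → 0 → 2.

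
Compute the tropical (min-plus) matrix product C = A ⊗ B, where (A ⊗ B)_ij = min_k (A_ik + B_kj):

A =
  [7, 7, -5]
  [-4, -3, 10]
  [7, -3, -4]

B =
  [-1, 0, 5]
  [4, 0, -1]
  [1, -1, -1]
A ⊗ B =
  [-4, -6, -6]
  [-5, -4, -4]
  [-3, -5, -5]

Apply the min-plus product entry-by-entry:
  C[0][0] = min over k of (A[0][0] + B[0][0] = 7 + -1 = 6, A[0][1] + B[1][0] = 7 + 4 = 11, A[0][2] + B[2][0] = -5 + 1 = -4) = -4 (attained at k = 2)
  C[0][1] = min over k of (A[0][0] + B[0][1] = 7 + 0 = 7, A[0][1] + B[1][1] = 7 + 0 = 7, A[0][2] + B[2][1] = -5 + -1 = -6) = -6 (attained at k = 2)
  C[0][2] = min over k of (A[0][0] + B[0][2] = 7 + 5 = 12, A[0][1] + B[1][2] = 7 + -1 = 6, A[0][2] + B[2][2] = -5 + -1 = -6) = -6 (attained at k = 2)
  C[1][0] = min over k of (A[1][0] + B[0][0] = -4 + -1 = -5, A[1][1] + B[1][0] = -3 + 4 = 1, A[1][2] + B[2][0] = 10 + 1 = 11) = -5 (attained at k = 0)
  C[1][1] = min over k of (A[1][0] + B[0][1] = -4 + 0 = -4, A[1][1] + B[1][1] = -3 + 0 = -3, A[1][2] + B[2][1] = 10 + -1 = 9) = -4 (attained at k = 0)
  C[1][2] = min over k of (A[1][0] + B[0][2] = -4 + 5 = 1, A[1][1] + B[1][2] = -3 + -1 = -4, A[1][2] + B[2][2] = 10 + -1 = 9) = -4 (attained at k = 1)
  C[2][0] = min over k of (A[2][0] + B[0][0] = 7 + -1 = 6, A[2][1] + B[1][0] = -3 + 4 = 1, A[2][2] + B[2][0] = -4 + 1 = -3) = -3 (attained at k = 2)
  C[2][1] = min over k of (A[2][0] + B[0][1] = 7 + 0 = 7, A[2][1] + B[1][1] = -3 + 0 = -3, A[2][2] + B[2][1] = -4 + -1 = -5) = -5 (attained at k = 2)
  C[2][2] = min over k of (A[2][0] + B[0][2] = 7 + 5 = 12, A[2][1] + B[1][2] = -3 + -1 = -4, A[2][2] + B[2][2] = -4 + -1 = -5) = -5 (attained at k = 2)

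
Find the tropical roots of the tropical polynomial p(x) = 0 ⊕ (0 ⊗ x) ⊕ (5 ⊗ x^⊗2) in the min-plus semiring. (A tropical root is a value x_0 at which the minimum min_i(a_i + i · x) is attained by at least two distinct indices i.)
Roots: {-5, 0}

Each tropical root is a break point of the lower envelope of the lines y = a_i + i · x (there are 3 lines, with slopes 0, 1, ..., 2). Only the lines that attain the minimum somewhere contribute to roots; other lines are dominated. Here the surviving (envelope) indices are i = 2, i = 1, i = 0.
Intersections between consecutive envelope lines give the roots: for adjacent envelope indices i < j the intersection is x = (a_i − a_j) / (j − i). Reading off the sorted break points: {-5, 0}.
Verification: at each break x_0, at least two indices attain the minimum of min_i(a_i + i · x_0).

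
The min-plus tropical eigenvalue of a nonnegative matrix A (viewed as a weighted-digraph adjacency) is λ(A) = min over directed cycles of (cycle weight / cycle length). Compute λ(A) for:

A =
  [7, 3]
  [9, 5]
λ(A) = 5

Enumerate directed cycles and compute their means (weight / length). Sample:
  cycle 0 → 0: weight = 7, length = 1, mean = 7/1 ≈ 7.000
  cycle 1 → 1: weight = 5, length = 1, mean = 5/1 ≈ 5.000
  cycle 0 → 1 → 0: weight = 12, length = 2, mean = 12/2 ≈ 6.000
  cycle 1 → 0 → 1: weight = 12, length = 2, mean = 12/2 ≈ 6.000
Minimum mean = 5.000, attained e.g. along the cycle 1 → 1 with weight 5 and length 1. So λ(A) = 5/1 = 5.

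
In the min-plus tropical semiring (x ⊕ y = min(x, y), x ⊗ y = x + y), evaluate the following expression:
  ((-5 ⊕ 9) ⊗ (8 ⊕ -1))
((-5 ⊕ 9) ⊗ (8 ⊕ -1)) = -6

Expand innermost to outermost. Recall ⊕ takes the minimum of its arguments and ⊗ takes their sum. Working out the expression ((-5 ⊕ 9) ⊗ (8 ⊕ -1)) gives -6.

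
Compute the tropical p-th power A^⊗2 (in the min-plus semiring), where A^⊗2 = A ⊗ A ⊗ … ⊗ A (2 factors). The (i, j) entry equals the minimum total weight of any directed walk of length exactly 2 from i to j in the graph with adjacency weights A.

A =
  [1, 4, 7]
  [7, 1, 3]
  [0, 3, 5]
A^⊗2 =
  [2, 5, 7]
  [3, 2, 4]
  [1, 4, 6]

Each entry (A^⊗2)_ij equals the minimum over all length-2 walks i = v_0 → v_1 → … → v_2 = j of Σ_t A[v_t][v_{t+1}]. For example, for (i, j) = (0, 2) we minimise over 3 possible intermediate vertex sequences; the minimum is 7, attained along the walk 0 → 1 → 2.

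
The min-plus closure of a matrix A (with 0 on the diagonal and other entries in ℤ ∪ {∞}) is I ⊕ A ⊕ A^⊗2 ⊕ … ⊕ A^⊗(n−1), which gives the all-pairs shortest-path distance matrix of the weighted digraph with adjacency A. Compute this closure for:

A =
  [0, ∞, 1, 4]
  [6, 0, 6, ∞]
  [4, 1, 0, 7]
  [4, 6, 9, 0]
Closure =
  [0, 2, 1, 4]
  [6, 0, 6, 10]
  [4, 1, 0, 7]
  [4, 6, 5, 0]

This is the Floyd-Warshall all-pairs shortest-path computation. For each intermediate vertex k = 0, 1, …, 3, update dist[i][j] ← min(dist[i][j], dist[i][k] + dist[k][j]). The final matrix gives, for each (i, j), the minimum total weight of any directed path from i to j (possibly empty when i = j).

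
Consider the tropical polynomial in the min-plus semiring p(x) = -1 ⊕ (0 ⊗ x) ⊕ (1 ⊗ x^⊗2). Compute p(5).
p(5) = -1

A tropical monomial a ⊗ x^⊗i evaluates to a + i · x. Evaluating each term at x = 5:
  Term 0 contributes -1 + 0 · 5 = -1
  Term 1 contributes 0 + 1 · 5 = 5
  Term 2 contributes 1 + 2 · 5 = 11
p(5) = ⊕ of these = min[-1, 5, 11] = -1.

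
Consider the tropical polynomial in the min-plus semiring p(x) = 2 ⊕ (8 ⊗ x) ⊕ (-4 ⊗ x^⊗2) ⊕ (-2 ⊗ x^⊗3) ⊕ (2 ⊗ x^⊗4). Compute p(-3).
p(-3) = -11

A tropical monomial a ⊗ x^⊗i evaluates to a + i · x. Evaluating each term at x = -3:
  Term 0 contributes 2 + 0 · -3 = 2
  Term 1 contributes 8 + 1 · -3 = 5
  Term 2 contributes -4 + 2 · -3 = -10
  Term 3 contributes -2 + 3 · -3 = -11
  Term 4 contributes 2 + 4 · -3 = -10
p(-3) = ⊕ of these = min[2, 5, -10, -11, -10] = -11.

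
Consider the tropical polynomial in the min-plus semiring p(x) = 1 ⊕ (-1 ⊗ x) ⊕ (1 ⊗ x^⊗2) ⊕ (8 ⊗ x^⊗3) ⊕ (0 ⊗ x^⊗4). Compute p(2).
p(2) = 1

A tropical monomial a ⊗ x^⊗i evaluates to a + i · x. Evaluating each term at x = 2:
  Term 0 contributes 1 + 0 · 2 = 1
  Term 1 contributes -1 + 1 · 2 = 1
  Term 2 contributes 1 + 2 · 2 = 5
  Term 3 contributes 8 + 3 · 2 = 14
  Term 4 contributes 0 + 4 · 2 = 8
p(2) = ⊕ of these = min[1, 1, 5, 14, 8] = 1.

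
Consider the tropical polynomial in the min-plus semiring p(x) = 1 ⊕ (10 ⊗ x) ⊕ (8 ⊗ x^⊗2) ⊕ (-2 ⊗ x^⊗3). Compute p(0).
p(0) = -2

A tropical monomial a ⊗ x^⊗i evaluates to a + i · x. Evaluating each term at x = 0:
  Term 0 contributes 1 + 0 · 0 = 1
  Term 1 contributes 10 + 1 · 0 = 10
  Term 2 contributes 8 + 2 · 0 = 8
  Term 3 contributes -2 + 3 · 0 = -2
p(0) = ⊕ of these = min[1, 10, 8, -2] = -2.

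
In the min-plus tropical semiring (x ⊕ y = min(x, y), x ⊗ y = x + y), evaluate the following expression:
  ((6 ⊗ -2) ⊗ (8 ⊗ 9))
((6 ⊗ -2) ⊗ (8 ⊗ 9)) = 21

Expand innermost to outermost. Recall ⊕ takes the minimum of its arguments and ⊗ takes their sum. Working out the expression ((6 ⊗ -2) ⊗ (8 ⊗ 9)) gives 21.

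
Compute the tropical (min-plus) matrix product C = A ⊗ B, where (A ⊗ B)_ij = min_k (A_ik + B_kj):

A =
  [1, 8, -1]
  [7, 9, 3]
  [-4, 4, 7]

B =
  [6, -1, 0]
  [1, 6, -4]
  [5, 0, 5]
A ⊗ B =
  [4, -1, 1]
  [8, 3, 5]
  [2, -5, -4]

Apply the min-plus product entry-by-entry:
  C[0][0] = min over k of (A[0][0] + B[0][0] = 1 + 6 = 7, A[0][1] + B[1][0] = 8 + 1 = 9, A[0][2] + B[2][0] = -1 + 5 = 4) = 4 (attained at k = 2)
  C[0][1] = min over k of (A[0][0] + B[0][1] = 1 + -1 = 0, A[0][1] + B[1][1] = 8 + 6 = 14, A[0][2] + B[2][1] = -1 + 0 = -1) = -1 (attained at k = 2)
  C[0][2] = min over k of (A[0][0] + B[0][2] = 1 + 0 = 1, A[0][1] + B[1][2] = 8 + -4 = 4, A[0][2] + B[2][2] = -1 + 5 = 4) = 1 (attained at k = 0)
  C[1][0] = min over k of (A[1][0] + B[0][0] = 7 + 6 = 13, A[1][1] + B[1][0] = 9 + 1 = 10, A[1][2] + B[2][0] = 3 + 5 = 8) = 8 (attained at k = 2)
  C[1][1] = min over k of (A[1][0] + B[0][1] = 7 + -1 = 6, A[1][1] + B[1][1] = 9 + 6 = 15, A[1][2] + B[2][1] = 3 + 0 = 3) = 3 (attained at k = 2)
  C[1][2] = min over k of (A[1][0] + B[0][2] = 7 + 0 = 7, A[1][1] + B[1][2] = 9 + -4 = 5, A[1][2] + B[2][2] = 3 + 5 = 8) = 5 (attained at k = 1)
  C[2][0] = min over k of (A[2][0] + B[0][0] = -4 + 6 = 2, A[2][1] + B[1][0] = 4 + 1 = 5, A[2][2] + B[2][0] = 7 + 5 = 12) = 2 (attained at k = 0)
  C[2][1] = min over k of (A[2][0] + B[0][1] = -4 + -1 = -5, A[2][1] + B[1][1] = 4 + 6 = 10, A[2][2] + B[2][1] = 7 + 0 = 7) = -5 (attained at k = 0)
  C[2][2] = min over k of (A[2][0] + B[0][2] = -4 + 0 = -4, A[2][1] + B[1][2] = 4 + -4 = 0, A[2][2] + B[2][2] = 7 + 5 = 12) = -4 (attained at k = 0)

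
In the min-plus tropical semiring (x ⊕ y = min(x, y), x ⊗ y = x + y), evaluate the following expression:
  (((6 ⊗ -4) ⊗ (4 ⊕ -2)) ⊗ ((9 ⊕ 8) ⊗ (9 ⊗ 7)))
(((6 ⊗ -4) ⊗ (4 ⊕ -2)) ⊗ ((9 ⊕ 8) ⊗ (9 ⊗ 7))) = 24

Expand innermost to outermost. Recall ⊕ takes the minimum of its arguments and ⊗ takes their sum. Working out the expression (((6 ⊗ -4) ⊗ (4 ⊕ -2)) ⊗ ((9 ⊕ 8) ⊗ (9 ⊗ 7))) gives 24.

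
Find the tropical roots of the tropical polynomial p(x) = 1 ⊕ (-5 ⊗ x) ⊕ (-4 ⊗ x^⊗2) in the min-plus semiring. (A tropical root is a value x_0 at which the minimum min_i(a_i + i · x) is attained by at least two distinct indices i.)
Roots: {-1, 6}

Each tropical root is a break point of the lower envelope of the lines y = a_i + i · x (there are 3 lines, with slopes 0, 1, ..., 2). Only the lines that attain the minimum somewhere contribute to roots; other lines are dominated. Here the surviving (envelope) indices are i = 2, i = 1, i = 0.
Intersections between consecutive envelope lines give the roots: for adjacent envelope indices i < j the intersection is x = (a_i − a_j) / (j − i). Reading off the sorted break points: {-1, 6}.
Verification: at each break x_0, at least two indices attain the minimum of min_i(a_i + i · x_0).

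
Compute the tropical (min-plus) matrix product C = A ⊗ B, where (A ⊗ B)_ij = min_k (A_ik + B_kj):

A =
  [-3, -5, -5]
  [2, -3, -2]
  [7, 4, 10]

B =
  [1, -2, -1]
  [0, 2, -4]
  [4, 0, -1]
A ⊗ B =
  [-5, -5, -9]
  [-3, -2, -7]
  [4, 5, 0]

Apply the min-plus product entry-by-entry:
  C[0][0] = min over k of (A[0][0] + B[0][0] = -3 + 1 = -2, A[0][1] + B[1][0] = -5 + 0 = -5, A[0][2] + B[2][0] = -5 + 4 = -1) = -5 (attained at k = 1)
  C[0][1] = min over k of (A[0][0] + B[0][1] = -3 + -2 = -5, A[0][1] + B[1][1] = -5 + 2 = -3, A[0][2] + B[2][1] = -5 + 0 = -5) = -5 (attained at k = 0)
  C[0][2] = min over k of (A[0][0] + B[0][2] = -3 + -1 = -4, A[0][1] + B[1][2] = -5 + -4 = -9, A[0][2] + B[2][2] = -5 + -1 = -6) = -9 (attained at k = 1)
  C[1][0] = min over k of (A[1][0] + B[0][0] = 2 + 1 = 3, A[1][1] + B[1][0] = -3 + 0 = -3, A[1][2] + B[2][0] = -2 + 4 = 2) = -3 (attained at k = 1)
  C[1][1] = min over k of (A[1][0] + B[0][1] = 2 + -2 = 0, A[1][1] + B[1][1] = -3 + 2 = -1, A[1][2] + B[2][1] = -2 + 0 = -2) = -2 (attained at k = 2)
  C[1][2] = min over k of (A[1][0] + B[0][2] = 2 + -1 = 1, A[1][1] + B[1][2] = -3 + -4 = -7, A[1][2] + B[2][2] = -2 + -1 = -3) = -7 (attained at k = 1)
  C[2][0] = min over k of (A[2][0] + B[0][0] = 7 + 1 = 8, A[2][1] + B[1][0] = 4 + 0 = 4, A[2][2] + B[2][0] = 10 + 4 = 14) = 4 (attained at k = 1)
  C[2][1] = min over k of (A[2][0] + B[0][1] = 7 + -2 = 5, A[2][1] + B[1][1] = 4 + 2 = 6, A[2][2] + B[2][1] = 10 + 0 = 10) = 5 (attained at k = 0)
  C[2][2] = min over k of (A[2][0] + B[0][2] = 7 + -1 = 6, A[2][1] + B[1][2] = 4 + -4 = 0, A[2][2] + B[2][2] = 10 + -1 = 9) = 0 (attained at k = 1)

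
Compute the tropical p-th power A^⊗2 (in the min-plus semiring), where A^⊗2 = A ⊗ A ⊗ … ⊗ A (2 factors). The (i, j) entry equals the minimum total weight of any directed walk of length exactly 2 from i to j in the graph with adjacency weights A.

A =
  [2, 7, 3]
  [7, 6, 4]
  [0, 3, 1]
A^⊗2 =
  [3, 6, 4]
  [4, 7, 5]
  [1, 4, 2]

Each entry (A^⊗2)_ij equals the minimum over all length-2 walks i = v_0 → v_1 → … → v_2 = j of Σ_t A[v_t][v_{t+1}]. For example, for (i, j) = (0, 2) we minimise over 3 possible intermediate vertex sequences; the minimum is 4, attained along the walk 0 → 2 → 2.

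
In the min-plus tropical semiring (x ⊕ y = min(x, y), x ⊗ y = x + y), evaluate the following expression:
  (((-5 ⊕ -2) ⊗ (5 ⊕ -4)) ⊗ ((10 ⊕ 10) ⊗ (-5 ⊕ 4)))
(((-5 ⊕ -2) ⊗ (5 ⊕ -4)) ⊗ ((10 ⊕ 10) ⊗ (-5 ⊕ 4))) = -4

Expand innermost to outermost. Recall ⊕ takes the minimum of its arguments and ⊗ takes their sum. Working out the expression (((-5 ⊕ -2) ⊗ (5 ⊕ -4)) ⊗ ((10 ⊕ 10) ⊗ (-5 ⊕ 4))) gives -4.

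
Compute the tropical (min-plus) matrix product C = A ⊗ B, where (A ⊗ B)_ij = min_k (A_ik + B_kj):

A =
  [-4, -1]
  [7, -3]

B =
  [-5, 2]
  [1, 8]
A ⊗ B =
  [-9, -2]
  [-2, 5]

Apply the min-plus product entry-by-entry:
  C[0][0] = min over k of (A[0][0] + B[0][0] = -4 + -5 = -9, A[0][1] + B[1][0] = -1 + 1 = 0) = -9 (attained at k = 0)
  C[0][1] = min over k of (A[0][0] + B[0][1] = -4 + 2 = -2, A[0][1] + B[1][1] = -1 + 8 = 7) = -2 (attained at k = 0)
  C[1][0] = min over k of (A[1][0] + B[0][0] = 7 + -5 = 2, A[1][1] + B[1][0] = -3 + 1 = -2) = -2 (attained at k = 1)
  C[1][1] = min over k of (A[1][0] + B[0][1] = 7 + 2 = 9, A[1][1] + B[1][1] = -3 + 8 = 5) = 5 (attained at k = 1)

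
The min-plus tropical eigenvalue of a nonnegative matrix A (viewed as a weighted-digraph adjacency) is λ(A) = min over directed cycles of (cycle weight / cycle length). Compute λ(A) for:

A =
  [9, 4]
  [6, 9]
λ(A) = 5

Enumerate directed cycles and compute their means (weight / length). Sample:
  cycle 0 → 0: weight = 9, length = 1, mean = 9/1 ≈ 9.000
  cycle 1 → 1: weight = 9, length = 1, mean = 9/1 ≈ 9.000
  cycle 0 → 1 → 0: weight = 10, length = 2, mean = 10/2 ≈ 5.000
  cycle 1 → 0 → 1: weight = 10, length = 2, mean = 10/2 ≈ 5.000
Minimum mean = 5.000, attained e.g. along the cycle 0 → 1 → 0 with weight 10 and length 2. So λ(A) = 10/2 = 5.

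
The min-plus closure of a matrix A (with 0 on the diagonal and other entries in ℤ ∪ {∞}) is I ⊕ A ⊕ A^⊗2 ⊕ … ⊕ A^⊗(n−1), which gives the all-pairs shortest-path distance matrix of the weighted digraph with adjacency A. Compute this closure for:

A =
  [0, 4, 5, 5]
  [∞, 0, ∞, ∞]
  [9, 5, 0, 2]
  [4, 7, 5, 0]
Closure =
  [0, 4, 5, 5]
  [∞, 0, ∞, ∞]
  [6, 5, 0, 2]
  [4, 7, 5, 0]

This is the Floyd-Warshall all-pairs shortest-path computation. For each intermediate vertex k = 0, 1, …, 3, update dist[i][j] ← min(dist[i][j], dist[i][k] + dist[k][j]). The final matrix gives, for each (i, j), the minimum total weight of any directed path from i to j (possibly empty when i = j).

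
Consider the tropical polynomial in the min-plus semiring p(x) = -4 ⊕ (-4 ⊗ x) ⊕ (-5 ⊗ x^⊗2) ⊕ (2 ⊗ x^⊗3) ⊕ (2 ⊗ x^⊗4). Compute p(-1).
p(-1) = -7

A tropical monomial a ⊗ x^⊗i evaluates to a + i · x. Evaluating each term at x = -1:
  Term 0 contributes -4 + 0 · -1 = -4
  Term 1 contributes -4 + 1 · -1 = -5
  Term 2 contributes -5 + 2 · -1 = -7
  Term 3 contributes 2 + 3 · -1 = -1
  Term 4 contributes 2 + 4 · -1 = -2
p(-1) = ⊕ of these = min[-4, -5, -7, -1, -2] = -7.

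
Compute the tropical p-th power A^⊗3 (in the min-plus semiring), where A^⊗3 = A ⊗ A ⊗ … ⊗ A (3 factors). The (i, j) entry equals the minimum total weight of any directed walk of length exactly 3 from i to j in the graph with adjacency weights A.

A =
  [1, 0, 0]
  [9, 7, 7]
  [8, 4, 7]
A^⊗3 =
  [3, 2, 2]
  [11, 10, 10]
  [10, 9, 9]

Each entry (A^⊗3)_ij equals the minimum over all length-3 walks i = v_0 → v_1 → … → v_3 = j of Σ_t A[v_t][v_{t+1}]. For example, for (i, j) = (0, 2) we minimise over 9 possible intermediate vertex sequences; the minimum is 2, attained along the walk 0 → 0 → 0 → 2.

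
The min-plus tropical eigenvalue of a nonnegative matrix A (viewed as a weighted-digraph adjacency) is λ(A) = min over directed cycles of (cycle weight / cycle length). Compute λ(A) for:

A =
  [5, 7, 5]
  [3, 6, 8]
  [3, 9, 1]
λ(A) = 1

Enumerate directed cycles and compute their means (weight / length). Sample:
  cycle 0 → 0: weight = 5, length = 1, mean = 5/1 ≈ 5.000
  cycle 1 → 1: weight = 6, length = 1, mean = 6/1 ≈ 6.000
  cycle 2 → 2: weight = 1, length = 1, mean = 1/1 ≈ 1.000
  cycle 0 → 1 → 0: weight = 10, length = 2, mean = 10/2 ≈ 5.000
  cycle 0 → 2 → 0: weight = 8, length = 2, mean = 8/2 ≈ 4.000
  cycle 1 → 0 → 1: weight = 10, length = 2, mean = 10/2 ≈ 5.000
Minimum mean = 1.000, attained e.g. along the cycle 2 → 2 with weight 1 and length 1. So λ(A) = 1/1 = 1.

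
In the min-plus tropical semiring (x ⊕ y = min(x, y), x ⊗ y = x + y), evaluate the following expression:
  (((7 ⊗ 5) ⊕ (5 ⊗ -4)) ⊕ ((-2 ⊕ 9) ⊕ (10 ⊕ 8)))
(((7 ⊗ 5) ⊕ (5 ⊗ -4)) ⊕ ((-2 ⊕ 9) ⊕ (10 ⊕ 8))) = -2

Expand innermost to outermost. Recall ⊕ takes the minimum of its arguments and ⊗ takes their sum. Working out the expression (((7 ⊗ 5) ⊕ (5 ⊗ -4)) ⊕ ((-2 ⊕ 9) ⊕ (10 ⊕ 8))) gives -2.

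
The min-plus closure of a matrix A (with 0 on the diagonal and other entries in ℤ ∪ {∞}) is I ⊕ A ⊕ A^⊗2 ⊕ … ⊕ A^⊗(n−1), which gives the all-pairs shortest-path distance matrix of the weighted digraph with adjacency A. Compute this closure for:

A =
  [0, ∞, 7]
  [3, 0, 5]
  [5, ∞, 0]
Closure =
  [0, ∞, 7]
  [3, 0, 5]
  [5, ∞, 0]

This is the Floyd-Warshall all-pairs shortest-path computation. For each intermediate vertex k = 0, 1, …, 2, update dist[i][j] ← min(dist[i][j], dist[i][k] + dist[k][j]). The final matrix gives, for each (i, j), the minimum total weight of any directed path from i to j (possibly empty when i = j).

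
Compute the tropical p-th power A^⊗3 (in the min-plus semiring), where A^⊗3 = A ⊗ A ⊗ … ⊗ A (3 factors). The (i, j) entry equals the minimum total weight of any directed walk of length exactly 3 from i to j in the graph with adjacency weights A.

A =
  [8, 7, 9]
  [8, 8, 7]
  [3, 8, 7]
A^⊗3 =
  [17, 19, 21]
  [17, 17, 19]
  [15, 17, 17]

Each entry (A^⊗3)_ij equals the minimum over all length-3 walks i = v_0 → v_1 → … → v_3 = j of Σ_t A[v_t][v_{t+1}]. For example, for (i, j) = (0, 2) we minimise over 9 possible intermediate vertex sequences; the minimum is 21, attained along the walk 0 → 1 → 2 → 2.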